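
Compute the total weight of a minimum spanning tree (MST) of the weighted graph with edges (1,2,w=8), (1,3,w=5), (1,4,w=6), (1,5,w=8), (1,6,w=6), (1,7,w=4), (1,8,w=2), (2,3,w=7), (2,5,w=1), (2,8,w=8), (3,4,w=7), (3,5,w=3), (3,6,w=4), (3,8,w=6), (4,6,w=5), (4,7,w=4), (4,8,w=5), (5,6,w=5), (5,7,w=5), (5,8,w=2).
20 (MST edges: (1,7,w=4), (1,8,w=2), (2,5,w=1), (3,5,w=3), (3,6,w=4), (4,7,w=4), (5,8,w=2); sum of weights 4 + 2 + 1 + 3 + 4 + 4 + 2 = 20)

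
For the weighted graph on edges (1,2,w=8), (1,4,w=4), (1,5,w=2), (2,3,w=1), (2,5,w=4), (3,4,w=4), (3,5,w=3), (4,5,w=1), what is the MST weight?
7 (MST edges: (1,5,w=2), (2,3,w=1), (3,5,w=3), (4,5,w=1); sum of weights 2 + 1 + 3 + 1 = 7)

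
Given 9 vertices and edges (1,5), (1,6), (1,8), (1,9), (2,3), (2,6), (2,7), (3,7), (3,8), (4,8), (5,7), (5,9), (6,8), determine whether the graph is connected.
Yes (BFS from 1 visits [1, 5, 6, 8, 9, 7, 2, 3, 4] — all 9 vertices reached)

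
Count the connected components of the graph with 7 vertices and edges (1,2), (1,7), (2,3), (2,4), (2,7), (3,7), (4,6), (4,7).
2 (components: {1, 2, 3, 4, 6, 7}, {5})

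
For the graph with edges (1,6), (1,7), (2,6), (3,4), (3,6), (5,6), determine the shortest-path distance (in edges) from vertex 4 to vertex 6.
2 (path: 4 -> 3 -> 6, 2 edges)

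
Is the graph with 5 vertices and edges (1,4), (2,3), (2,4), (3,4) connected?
No, it has 2 components: {1, 2, 3, 4}, {5}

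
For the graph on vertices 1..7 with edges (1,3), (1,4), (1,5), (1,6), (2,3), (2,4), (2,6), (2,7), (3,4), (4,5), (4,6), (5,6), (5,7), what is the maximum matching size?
3 (matching: (1,5), (2,7), (4,6); upper bound floor(n/2) = floor(7/2) = 3)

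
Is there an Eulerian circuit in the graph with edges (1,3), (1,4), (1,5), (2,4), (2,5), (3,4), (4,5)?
No (2 vertices have odd degree: {1, 5}; Eulerian circuit requires 0)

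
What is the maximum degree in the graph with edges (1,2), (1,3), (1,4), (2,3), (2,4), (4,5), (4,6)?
4 (attained at vertex 4)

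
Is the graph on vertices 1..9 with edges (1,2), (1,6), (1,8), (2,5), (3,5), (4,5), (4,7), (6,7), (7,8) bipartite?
Yes. Partition: {1, 5, 7, 9}, {2, 3, 4, 6, 8}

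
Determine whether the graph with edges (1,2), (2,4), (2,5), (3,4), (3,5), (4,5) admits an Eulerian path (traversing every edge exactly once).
No (4 vertices have odd degree: {1, 2, 4, 5}; Eulerian path requires 0 or 2)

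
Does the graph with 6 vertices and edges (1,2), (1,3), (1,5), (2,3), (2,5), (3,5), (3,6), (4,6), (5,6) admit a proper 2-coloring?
No (odd cycle of length 3: 3 -> 1 -> 2 -> 3)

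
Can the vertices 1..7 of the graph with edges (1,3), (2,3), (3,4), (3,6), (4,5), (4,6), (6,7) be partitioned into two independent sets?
No (odd cycle of length 3: 6 -> 3 -> 4 -> 6)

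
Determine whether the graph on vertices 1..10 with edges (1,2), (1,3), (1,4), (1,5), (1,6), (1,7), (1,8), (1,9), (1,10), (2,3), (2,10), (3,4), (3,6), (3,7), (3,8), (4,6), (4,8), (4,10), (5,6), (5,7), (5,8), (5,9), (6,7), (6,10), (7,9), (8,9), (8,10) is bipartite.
No (odd cycle of length 3: 5 -> 1 -> 8 -> 5)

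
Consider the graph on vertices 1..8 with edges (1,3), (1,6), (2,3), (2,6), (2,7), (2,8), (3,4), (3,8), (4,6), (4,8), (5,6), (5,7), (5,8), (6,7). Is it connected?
Yes (BFS from 1 visits [1, 3, 6, 2, 4, 8, 5, 7] — all 8 vertices reached)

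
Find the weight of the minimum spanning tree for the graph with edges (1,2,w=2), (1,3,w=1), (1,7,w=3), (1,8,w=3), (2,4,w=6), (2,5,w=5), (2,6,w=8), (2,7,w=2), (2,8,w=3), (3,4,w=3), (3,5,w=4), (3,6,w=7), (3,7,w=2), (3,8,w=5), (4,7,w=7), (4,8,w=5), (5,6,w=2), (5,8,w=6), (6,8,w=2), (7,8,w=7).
15 (MST edges: (1,2,w=2), (1,3,w=1), (1,8,w=3), (2,7,w=2), (3,4,w=3), (5,6,w=2), (6,8,w=2); sum of weights 2 + 1 + 3 + 2 + 3 + 2 + 2 = 15)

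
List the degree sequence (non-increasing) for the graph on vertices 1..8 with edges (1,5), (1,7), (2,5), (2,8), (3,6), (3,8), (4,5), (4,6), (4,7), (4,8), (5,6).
[4, 4, 3, 3, 2, 2, 2, 2] (degrees: deg(1)=2, deg(2)=2, deg(3)=2, deg(4)=4, deg(5)=4, deg(6)=3, deg(7)=2, deg(8)=3)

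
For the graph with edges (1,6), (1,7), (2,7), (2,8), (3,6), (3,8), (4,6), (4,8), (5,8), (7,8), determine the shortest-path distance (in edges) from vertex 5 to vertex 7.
2 (path: 5 -> 8 -> 7, 2 edges)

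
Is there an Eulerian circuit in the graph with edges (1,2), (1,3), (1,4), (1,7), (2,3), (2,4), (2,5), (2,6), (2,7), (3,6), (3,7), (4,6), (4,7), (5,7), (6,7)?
Yes (the graph is connected and all 7 vertices have even degree)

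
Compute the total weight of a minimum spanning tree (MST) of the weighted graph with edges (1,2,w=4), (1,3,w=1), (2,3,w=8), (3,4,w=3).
8 (MST edges: (1,2,w=4), (1,3,w=1), (3,4,w=3); sum of weights 4 + 1 + 3 = 8)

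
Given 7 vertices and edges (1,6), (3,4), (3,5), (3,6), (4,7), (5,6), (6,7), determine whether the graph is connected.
No, it has 2 components: {1, 3, 4, 5, 6, 7}, {2}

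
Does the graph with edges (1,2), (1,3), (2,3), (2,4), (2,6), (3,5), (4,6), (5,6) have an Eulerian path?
Yes (the graph is connected and exactly 2 vertices have odd degree: {3, 6}; any Eulerian path must start and end at those)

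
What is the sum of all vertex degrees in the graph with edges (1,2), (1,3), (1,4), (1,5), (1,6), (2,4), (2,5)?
14 (handshake: sum of degrees = 2|E| = 2 x 7 = 14)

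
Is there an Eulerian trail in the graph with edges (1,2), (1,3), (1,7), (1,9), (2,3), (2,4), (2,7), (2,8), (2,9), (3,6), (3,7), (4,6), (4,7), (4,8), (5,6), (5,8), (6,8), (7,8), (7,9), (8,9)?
Yes — and in fact it has an Eulerian circuit (the graph is connected and all 9 vertices have even degree)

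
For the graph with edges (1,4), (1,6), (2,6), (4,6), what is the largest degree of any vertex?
3 (attained at vertex 6)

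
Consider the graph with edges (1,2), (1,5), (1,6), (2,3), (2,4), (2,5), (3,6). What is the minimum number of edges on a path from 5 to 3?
2 (path: 5 -> 2 -> 3, 2 edges)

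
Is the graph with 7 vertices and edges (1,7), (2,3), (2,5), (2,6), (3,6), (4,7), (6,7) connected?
Yes (BFS from 1 visits [1, 7, 4, 6, 2, 3, 5] — all 7 vertices reached)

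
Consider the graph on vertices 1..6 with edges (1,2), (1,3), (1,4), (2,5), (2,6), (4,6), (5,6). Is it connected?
Yes (BFS from 1 visits [1, 2, 3, 4, 5, 6] — all 6 vertices reached)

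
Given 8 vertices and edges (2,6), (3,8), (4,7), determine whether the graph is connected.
No, it has 5 components: {1}, {2, 6}, {3, 8}, {4, 7}, {5}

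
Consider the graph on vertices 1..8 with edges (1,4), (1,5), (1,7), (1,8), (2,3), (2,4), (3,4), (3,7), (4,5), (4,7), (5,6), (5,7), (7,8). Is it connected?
Yes (BFS from 1 visits [1, 4, 5, 7, 8, 2, 3, 6] — all 8 vertices reached)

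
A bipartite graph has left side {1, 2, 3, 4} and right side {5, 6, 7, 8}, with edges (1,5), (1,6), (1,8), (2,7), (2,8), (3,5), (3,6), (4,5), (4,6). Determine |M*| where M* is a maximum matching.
4 (matching: (1,8), (2,7), (3,6), (4,5); upper bound min(|L|,|R|) = min(4,4) = 4)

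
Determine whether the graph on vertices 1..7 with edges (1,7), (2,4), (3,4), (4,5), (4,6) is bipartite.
Yes. Partition: {1, 2, 3, 5, 6}, {4, 7}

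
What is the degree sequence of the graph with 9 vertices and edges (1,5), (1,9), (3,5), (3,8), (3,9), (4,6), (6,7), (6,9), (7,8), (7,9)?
[4, 3, 3, 3, 2, 2, 2, 1, 0] (degrees: deg(1)=2, deg(2)=0, deg(3)=3, deg(4)=1, deg(5)=2, deg(6)=3, deg(7)=3, deg(8)=2, deg(9)=4)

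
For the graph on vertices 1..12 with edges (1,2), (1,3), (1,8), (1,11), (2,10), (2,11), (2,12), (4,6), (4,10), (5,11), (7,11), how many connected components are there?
2 (components: {1, 2, 3, 4, 5, 6, 7, 8, 10, 11, 12}, {9})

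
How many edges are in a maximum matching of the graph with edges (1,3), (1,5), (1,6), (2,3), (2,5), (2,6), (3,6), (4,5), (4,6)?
3 (matching: (1,6), (2,3), (4,5); upper bound floor(n/2) = floor(6/2) = 3)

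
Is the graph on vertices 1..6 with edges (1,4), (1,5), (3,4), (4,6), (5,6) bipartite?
Yes. Partition: {1, 2, 3, 6}, {4, 5}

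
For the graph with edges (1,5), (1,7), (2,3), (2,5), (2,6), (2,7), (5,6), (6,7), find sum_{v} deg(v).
16 (handshake: sum of degrees = 2|E| = 2 x 8 = 16)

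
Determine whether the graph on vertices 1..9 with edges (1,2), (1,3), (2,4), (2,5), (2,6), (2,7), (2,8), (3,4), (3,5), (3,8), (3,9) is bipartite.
Yes. Partition: {1, 4, 5, 6, 7, 8, 9}, {2, 3}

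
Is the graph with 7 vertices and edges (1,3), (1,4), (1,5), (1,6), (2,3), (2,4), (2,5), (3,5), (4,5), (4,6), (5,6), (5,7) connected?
Yes (BFS from 1 visits [1, 3, 4, 5, 6, 2, 7] — all 7 vertices reached)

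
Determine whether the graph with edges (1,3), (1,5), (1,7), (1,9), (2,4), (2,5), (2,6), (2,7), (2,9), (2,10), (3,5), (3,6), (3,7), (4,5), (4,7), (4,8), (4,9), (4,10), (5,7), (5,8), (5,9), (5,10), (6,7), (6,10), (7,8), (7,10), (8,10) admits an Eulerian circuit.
Yes (the graph is connected and all 10 vertices have even degree)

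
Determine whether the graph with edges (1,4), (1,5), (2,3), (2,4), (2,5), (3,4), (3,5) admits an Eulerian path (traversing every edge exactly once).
No (4 vertices have odd degree: {2, 3, 4, 5}; Eulerian path requires 0 or 2)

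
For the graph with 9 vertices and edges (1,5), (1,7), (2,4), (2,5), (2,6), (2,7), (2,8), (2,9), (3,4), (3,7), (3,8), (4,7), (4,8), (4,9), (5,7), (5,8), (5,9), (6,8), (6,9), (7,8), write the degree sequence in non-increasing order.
[6, 6, 6, 5, 5, 4, 3, 3, 2] (degrees: deg(1)=2, deg(2)=6, deg(3)=3, deg(4)=5, deg(5)=5, deg(6)=3, deg(7)=6, deg(8)=6, deg(9)=4)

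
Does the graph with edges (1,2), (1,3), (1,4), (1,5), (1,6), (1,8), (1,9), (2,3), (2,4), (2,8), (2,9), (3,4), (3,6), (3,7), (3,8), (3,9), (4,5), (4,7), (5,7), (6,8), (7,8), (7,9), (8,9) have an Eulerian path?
No (8 vertices have odd degree: {1, 2, 3, 4, 5, 6, 7, 9}; Eulerian path requires 0 or 2)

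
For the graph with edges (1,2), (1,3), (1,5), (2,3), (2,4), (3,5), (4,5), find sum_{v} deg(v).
14 (handshake: sum of degrees = 2|E| = 2 x 7 = 14)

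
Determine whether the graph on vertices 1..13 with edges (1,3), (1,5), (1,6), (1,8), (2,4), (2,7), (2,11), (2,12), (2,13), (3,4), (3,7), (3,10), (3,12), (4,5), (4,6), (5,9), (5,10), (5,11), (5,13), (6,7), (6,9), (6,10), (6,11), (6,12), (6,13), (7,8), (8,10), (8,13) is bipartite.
Yes. Partition: {1, 4, 7, 9, 10, 11, 12, 13}, {2, 3, 5, 6, 8}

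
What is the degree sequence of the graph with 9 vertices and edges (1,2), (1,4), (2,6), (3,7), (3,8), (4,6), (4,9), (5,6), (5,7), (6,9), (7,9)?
[4, 3, 3, 3, 2, 2, 2, 2, 1] (degrees: deg(1)=2, deg(2)=2, deg(3)=2, deg(4)=3, deg(5)=2, deg(6)=4, deg(7)=3, deg(8)=1, deg(9)=3)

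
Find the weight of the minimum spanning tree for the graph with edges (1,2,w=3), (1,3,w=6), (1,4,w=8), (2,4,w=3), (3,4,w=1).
7 (MST edges: (1,2,w=3), (2,4,w=3), (3,4,w=1); sum of weights 3 + 3 + 1 = 7)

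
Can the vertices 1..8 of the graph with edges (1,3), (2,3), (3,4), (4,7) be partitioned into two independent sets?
Yes. Partition: {1, 2, 4, 5, 6, 8}, {3, 7}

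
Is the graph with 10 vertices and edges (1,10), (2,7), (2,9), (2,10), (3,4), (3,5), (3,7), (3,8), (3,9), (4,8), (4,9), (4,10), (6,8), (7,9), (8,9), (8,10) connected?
Yes (BFS from 1 visits [1, 10, 2, 4, 8, 7, 9, 3, 6, 5] — all 10 vertices reached)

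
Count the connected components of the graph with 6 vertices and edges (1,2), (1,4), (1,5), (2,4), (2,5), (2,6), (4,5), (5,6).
2 (components: {1, 2, 4, 5, 6}, {3})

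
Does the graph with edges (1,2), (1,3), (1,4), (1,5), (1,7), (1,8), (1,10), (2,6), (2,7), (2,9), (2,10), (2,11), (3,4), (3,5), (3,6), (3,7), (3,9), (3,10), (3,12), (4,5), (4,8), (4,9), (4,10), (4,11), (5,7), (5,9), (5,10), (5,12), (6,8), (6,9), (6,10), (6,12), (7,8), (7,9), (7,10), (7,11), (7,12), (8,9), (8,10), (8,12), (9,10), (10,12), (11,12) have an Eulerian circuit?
No (6 vertices have odd degree: {1, 4, 5, 7, 8, 12}; Eulerian circuit requires 0)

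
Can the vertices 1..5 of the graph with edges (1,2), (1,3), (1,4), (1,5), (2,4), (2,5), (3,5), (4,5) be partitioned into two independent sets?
No (odd cycle of length 3: 5 -> 1 -> 3 -> 5)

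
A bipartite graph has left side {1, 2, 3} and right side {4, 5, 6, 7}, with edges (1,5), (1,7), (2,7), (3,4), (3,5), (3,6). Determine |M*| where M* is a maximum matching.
3 (matching: (1,5), (2,7), (3,6); upper bound min(|L|,|R|) = min(3,4) = 3)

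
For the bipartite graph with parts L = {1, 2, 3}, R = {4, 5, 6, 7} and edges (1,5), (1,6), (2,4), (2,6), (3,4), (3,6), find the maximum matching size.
3 (matching: (1,5), (2,6), (3,4); upper bound min(|L|,|R|) = min(3,4) = 3)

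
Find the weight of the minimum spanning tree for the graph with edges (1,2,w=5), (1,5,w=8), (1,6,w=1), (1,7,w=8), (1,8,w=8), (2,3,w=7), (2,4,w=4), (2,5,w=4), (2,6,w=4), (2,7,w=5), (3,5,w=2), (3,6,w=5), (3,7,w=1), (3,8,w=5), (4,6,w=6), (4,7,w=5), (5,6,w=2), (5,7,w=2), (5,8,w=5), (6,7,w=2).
19 (MST edges: (1,6,w=1), (2,4,w=4), (2,5,w=4), (3,5,w=2), (3,7,w=1), (3,8,w=5), (5,6,w=2); sum of weights 1 + 4 + 4 + 2 + 1 + 5 + 2 = 19)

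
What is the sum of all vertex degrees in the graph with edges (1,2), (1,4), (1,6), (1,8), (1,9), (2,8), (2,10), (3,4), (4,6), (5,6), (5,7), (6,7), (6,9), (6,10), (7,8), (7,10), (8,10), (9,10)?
36 (handshake: sum of degrees = 2|E| = 2 x 18 = 36)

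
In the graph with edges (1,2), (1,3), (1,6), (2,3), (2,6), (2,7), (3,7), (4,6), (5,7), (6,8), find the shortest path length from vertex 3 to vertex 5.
2 (path: 3 -> 7 -> 5, 2 edges)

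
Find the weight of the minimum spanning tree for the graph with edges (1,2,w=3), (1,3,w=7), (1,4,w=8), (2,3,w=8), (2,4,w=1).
11 (MST edges: (1,2,w=3), (1,3,w=7), (2,4,w=1); sum of weights 3 + 7 + 1 = 11)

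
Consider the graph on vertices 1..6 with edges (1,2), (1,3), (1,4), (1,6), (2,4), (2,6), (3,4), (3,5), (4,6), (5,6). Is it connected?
Yes (BFS from 1 visits [1, 2, 3, 4, 6, 5] — all 6 vertices reached)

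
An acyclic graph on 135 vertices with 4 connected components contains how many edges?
131 (Each of the 4 component trees on V_i vertices has V_i - 1 edges; summing gives V - C = 135 - 4 = 131)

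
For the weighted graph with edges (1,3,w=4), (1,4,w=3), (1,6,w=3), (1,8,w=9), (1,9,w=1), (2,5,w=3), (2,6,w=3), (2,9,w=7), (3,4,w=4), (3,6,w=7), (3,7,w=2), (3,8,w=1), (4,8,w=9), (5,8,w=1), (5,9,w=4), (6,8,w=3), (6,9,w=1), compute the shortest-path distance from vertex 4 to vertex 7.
6 (path: 4 -> 3 -> 7; weights 4 + 2 = 6)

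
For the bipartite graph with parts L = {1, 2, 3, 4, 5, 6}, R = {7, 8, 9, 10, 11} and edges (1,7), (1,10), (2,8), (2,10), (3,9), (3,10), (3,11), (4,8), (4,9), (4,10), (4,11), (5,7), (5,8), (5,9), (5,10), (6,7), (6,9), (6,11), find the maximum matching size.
5 (matching: (1,10), (2,8), (3,11), (4,9), (5,7); upper bound min(|L|,|R|) = min(6,5) = 5)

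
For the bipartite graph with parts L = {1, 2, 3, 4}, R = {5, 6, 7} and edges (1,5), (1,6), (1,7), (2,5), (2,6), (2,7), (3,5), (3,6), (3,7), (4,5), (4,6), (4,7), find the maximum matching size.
3 (matching: (1,7), (2,6), (3,5); upper bound min(|L|,|R|) = min(4,3) = 3)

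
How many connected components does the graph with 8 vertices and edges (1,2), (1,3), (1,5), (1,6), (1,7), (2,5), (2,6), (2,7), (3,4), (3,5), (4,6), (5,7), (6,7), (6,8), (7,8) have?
1 (components: {1, 2, 3, 4, 5, 6, 7, 8})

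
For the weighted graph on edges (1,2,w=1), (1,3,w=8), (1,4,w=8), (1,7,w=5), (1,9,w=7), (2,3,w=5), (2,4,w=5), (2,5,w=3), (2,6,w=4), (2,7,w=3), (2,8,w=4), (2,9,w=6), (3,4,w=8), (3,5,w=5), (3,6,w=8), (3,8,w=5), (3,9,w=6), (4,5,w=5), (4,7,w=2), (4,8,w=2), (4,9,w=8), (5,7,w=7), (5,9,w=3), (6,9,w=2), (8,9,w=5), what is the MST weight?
21 (MST edges: (1,2,w=1), (2,3,w=5), (2,5,w=3), (2,7,w=3), (4,7,w=2), (4,8,w=2), (5,9,w=3), (6,9,w=2); sum of weights 1 + 5 + 3 + 3 + 2 + 2 + 3 + 2 = 21)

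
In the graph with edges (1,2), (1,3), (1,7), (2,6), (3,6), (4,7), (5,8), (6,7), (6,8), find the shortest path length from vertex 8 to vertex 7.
2 (path: 8 -> 6 -> 7, 2 edges)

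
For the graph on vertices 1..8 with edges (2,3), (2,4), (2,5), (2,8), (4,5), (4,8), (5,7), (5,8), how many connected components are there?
3 (components: {1}, {2, 3, 4, 5, 7, 8}, {6})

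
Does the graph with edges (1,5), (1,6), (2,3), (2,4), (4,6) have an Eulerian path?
Yes (the graph is connected and exactly 2 vertices have odd degree: {3, 5}; any Eulerian path must start and end at those)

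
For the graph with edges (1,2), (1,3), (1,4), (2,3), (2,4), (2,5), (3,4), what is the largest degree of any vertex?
4 (attained at vertex 2)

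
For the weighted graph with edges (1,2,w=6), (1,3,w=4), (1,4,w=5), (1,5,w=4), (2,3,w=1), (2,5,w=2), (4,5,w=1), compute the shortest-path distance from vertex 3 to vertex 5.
3 (path: 3 -> 2 -> 5; weights 1 + 2 = 3)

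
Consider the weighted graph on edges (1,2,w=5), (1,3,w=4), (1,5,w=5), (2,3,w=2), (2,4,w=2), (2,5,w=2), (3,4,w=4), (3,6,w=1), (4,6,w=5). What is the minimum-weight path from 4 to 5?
4 (path: 4 -> 2 -> 5; weights 2 + 2 = 4)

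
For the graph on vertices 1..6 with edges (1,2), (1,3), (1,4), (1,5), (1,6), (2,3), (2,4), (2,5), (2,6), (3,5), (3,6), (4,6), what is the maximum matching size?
3 (matching: (1,5), (2,4), (3,6); upper bound floor(n/2) = floor(6/2) = 3)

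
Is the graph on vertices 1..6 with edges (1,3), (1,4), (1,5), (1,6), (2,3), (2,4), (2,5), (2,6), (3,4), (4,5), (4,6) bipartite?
No (odd cycle of length 3: 4 -> 1 -> 6 -> 4)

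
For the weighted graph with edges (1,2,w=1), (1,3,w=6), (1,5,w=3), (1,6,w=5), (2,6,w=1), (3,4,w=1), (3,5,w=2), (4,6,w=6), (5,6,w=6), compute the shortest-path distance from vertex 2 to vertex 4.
7 (path: 2 -> 6 -> 4; weights 1 + 6 = 7)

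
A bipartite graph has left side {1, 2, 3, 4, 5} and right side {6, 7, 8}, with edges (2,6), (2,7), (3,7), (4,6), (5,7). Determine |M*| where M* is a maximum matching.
2 (matching: (2,7), (4,6); upper bound min(|L|,|R|) = min(5,3) = 3)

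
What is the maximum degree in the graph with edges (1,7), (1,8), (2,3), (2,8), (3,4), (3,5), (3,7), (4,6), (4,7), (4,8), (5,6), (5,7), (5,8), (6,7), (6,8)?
5 (attained at vertices 7, 8)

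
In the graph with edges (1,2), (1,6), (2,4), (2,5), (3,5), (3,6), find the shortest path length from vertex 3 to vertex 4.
3 (path: 3 -> 5 -> 2 -> 4, 3 edges)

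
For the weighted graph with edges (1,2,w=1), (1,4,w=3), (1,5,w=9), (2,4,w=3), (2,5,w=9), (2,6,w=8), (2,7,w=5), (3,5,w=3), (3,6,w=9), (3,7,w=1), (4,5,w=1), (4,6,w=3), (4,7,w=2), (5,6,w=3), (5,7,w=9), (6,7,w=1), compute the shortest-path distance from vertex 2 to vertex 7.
5 (path: 2 -> 7; weights 5 = 5)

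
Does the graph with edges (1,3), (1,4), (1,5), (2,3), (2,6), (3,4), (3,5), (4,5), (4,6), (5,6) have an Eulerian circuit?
No (2 vertices have odd degree: {1, 6}; Eulerian circuit requires 0)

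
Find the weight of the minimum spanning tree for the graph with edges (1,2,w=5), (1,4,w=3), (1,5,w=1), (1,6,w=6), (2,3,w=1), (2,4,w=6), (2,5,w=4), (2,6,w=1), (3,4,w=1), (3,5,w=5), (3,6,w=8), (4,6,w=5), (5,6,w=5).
7 (MST edges: (1,4,w=3), (1,5,w=1), (2,3,w=1), (2,6,w=1), (3,4,w=1); sum of weights 3 + 1 + 1 + 1 + 1 = 7)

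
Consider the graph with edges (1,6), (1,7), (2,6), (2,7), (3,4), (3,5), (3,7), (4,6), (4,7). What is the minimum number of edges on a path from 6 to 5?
3 (path: 6 -> 4 -> 3 -> 5, 3 edges)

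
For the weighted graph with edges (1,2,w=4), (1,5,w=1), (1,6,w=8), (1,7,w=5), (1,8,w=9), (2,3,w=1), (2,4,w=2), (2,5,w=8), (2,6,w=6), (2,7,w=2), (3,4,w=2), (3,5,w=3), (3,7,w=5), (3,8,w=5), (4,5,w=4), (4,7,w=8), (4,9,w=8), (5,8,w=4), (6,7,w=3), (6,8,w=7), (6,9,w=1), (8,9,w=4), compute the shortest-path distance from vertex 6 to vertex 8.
5 (path: 6 -> 9 -> 8; weights 1 + 4 = 5)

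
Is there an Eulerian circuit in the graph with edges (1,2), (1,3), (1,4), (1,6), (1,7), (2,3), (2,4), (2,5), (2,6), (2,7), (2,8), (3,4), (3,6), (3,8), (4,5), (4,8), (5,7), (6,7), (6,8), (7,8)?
No (8 vertices have odd degree: {1, 2, 3, 4, 5, 6, 7, 8}; Eulerian circuit requires 0)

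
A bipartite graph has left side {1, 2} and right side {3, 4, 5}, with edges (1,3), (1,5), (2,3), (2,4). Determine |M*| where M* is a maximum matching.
2 (matching: (1,5), (2,4); upper bound min(|L|,|R|) = min(2,3) = 2)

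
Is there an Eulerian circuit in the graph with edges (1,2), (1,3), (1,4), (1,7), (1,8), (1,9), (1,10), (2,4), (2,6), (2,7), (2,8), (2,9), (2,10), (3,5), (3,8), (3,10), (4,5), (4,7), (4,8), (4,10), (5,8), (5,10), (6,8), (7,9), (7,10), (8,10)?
No (6 vertices have odd degree: {1, 2, 7, 8, 9, 10}; Eulerian circuit requires 0)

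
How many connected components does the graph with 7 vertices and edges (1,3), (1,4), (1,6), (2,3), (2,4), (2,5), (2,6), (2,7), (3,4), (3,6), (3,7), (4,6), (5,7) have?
1 (components: {1, 2, 3, 4, 5, 6, 7})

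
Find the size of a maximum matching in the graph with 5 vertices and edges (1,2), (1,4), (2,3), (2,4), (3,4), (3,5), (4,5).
2 (matching: (2,4), (3,5); upper bound floor(n/2) = floor(5/2) = 2)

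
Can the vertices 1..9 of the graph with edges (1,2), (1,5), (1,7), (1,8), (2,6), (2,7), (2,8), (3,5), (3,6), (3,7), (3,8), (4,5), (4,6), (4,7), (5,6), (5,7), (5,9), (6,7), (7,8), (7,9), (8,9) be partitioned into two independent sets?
No (odd cycle of length 3: 7 -> 1 -> 8 -> 7)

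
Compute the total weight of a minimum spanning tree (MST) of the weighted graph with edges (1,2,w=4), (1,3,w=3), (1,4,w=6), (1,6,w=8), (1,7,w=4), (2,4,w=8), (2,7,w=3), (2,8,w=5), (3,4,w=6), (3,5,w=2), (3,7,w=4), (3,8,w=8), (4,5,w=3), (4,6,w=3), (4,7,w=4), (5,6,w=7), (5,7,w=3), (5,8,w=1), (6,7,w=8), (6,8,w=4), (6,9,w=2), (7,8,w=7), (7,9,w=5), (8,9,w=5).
20 (MST edges: (1,3,w=3), (2,7,w=3), (3,5,w=2), (4,5,w=3), (4,6,w=3), (5,7,w=3), (5,8,w=1), (6,9,w=2); sum of weights 3 + 3 + 2 + 3 + 3 + 3 + 1 + 2 = 20)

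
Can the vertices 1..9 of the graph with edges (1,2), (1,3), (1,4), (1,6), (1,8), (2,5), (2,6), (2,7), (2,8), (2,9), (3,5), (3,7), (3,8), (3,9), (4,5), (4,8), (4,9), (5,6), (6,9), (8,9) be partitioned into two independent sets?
No (odd cycle of length 3: 4 -> 1 -> 8 -> 4)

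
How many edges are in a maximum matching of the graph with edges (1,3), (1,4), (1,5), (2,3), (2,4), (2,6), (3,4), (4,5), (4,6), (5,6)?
3 (matching: (1,5), (2,3), (4,6); upper bound floor(n/2) = floor(6/2) = 3)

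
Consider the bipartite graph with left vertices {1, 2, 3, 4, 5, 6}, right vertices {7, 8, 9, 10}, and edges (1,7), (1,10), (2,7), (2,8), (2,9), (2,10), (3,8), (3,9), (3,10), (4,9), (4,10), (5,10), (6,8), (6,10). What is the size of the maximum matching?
4 (matching: (1,10), (2,7), (3,8), (4,9); upper bound min(|L|,|R|) = min(6,4) = 4)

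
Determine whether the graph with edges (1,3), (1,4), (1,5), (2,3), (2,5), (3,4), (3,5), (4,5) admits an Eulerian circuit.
No (2 vertices have odd degree: {1, 4}; Eulerian circuit requires 0)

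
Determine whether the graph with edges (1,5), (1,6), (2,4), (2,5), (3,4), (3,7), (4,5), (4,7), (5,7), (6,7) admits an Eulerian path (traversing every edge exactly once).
Yes — and in fact it has an Eulerian circuit (the graph is connected and all 7 vertices have even degree)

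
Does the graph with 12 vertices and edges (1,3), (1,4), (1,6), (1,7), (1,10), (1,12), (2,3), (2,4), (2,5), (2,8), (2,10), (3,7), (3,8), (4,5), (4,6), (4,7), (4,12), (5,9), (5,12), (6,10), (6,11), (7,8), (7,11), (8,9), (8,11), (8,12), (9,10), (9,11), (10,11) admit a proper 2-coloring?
No (odd cycle of length 3: 12 -> 1 -> 4 -> 12)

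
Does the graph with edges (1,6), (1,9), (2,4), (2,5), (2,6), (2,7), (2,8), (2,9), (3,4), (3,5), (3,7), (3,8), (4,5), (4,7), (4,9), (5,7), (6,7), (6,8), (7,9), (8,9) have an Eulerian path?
Yes (the graph is connected and exactly 2 vertices have odd degree: {4, 9}; any Eulerian path must start and end at those)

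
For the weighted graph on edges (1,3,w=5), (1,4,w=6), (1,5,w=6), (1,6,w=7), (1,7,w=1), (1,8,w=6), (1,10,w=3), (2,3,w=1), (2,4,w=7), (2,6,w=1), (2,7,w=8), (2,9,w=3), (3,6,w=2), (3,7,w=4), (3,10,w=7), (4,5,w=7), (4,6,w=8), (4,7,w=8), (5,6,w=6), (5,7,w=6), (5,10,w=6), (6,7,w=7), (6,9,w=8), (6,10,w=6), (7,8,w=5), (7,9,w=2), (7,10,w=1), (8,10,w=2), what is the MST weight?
23 (MST edges: (1,4,w=6), (1,5,w=6), (1,7,w=1), (2,3,w=1), (2,6,w=1), (2,9,w=3), (7,9,w=2), (7,10,w=1), (8,10,w=2); sum of weights 6 + 6 + 1 + 1 + 1 + 3 + 2 + 1 + 2 = 23)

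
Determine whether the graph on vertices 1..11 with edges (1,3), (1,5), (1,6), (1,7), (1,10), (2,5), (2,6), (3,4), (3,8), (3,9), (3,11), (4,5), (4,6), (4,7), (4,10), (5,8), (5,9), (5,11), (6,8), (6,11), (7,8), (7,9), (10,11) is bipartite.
Yes. Partition: {1, 2, 4, 8, 9, 11}, {3, 5, 6, 7, 10}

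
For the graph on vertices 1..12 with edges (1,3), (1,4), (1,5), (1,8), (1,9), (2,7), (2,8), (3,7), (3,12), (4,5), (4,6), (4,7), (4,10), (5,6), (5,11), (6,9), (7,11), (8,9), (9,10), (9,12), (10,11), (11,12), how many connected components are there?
1 (components: {1, 2, 3, 4, 5, 6, 7, 8, 9, 10, 11, 12})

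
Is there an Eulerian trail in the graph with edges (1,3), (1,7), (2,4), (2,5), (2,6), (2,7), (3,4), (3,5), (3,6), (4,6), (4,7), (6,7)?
Yes — and in fact it has an Eulerian circuit (the graph is connected and all 7 vertices have even degree)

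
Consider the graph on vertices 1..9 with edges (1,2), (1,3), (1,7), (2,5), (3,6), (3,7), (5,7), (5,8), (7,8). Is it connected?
No, it has 3 components: {1, 2, 3, 5, 6, 7, 8}, {4}, {9}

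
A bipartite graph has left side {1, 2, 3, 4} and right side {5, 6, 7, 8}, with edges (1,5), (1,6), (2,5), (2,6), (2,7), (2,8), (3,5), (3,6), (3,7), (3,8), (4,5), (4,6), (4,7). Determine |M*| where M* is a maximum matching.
4 (matching: (1,6), (2,8), (3,7), (4,5); upper bound min(|L|,|R|) = min(4,4) = 4)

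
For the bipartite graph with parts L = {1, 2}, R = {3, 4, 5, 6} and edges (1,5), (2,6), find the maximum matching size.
2 (matching: (1,5), (2,6); upper bound min(|L|,|R|) = min(2,4) = 2)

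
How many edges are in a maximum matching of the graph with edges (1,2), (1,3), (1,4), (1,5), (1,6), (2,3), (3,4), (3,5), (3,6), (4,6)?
3 (matching: (1,5), (2,3), (4,6); upper bound floor(n/2) = floor(6/2) = 3)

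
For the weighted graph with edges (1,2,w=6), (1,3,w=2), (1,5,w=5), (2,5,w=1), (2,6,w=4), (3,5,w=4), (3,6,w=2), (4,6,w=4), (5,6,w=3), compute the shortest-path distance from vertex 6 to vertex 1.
4 (path: 6 -> 3 -> 1; weights 2 + 2 = 4)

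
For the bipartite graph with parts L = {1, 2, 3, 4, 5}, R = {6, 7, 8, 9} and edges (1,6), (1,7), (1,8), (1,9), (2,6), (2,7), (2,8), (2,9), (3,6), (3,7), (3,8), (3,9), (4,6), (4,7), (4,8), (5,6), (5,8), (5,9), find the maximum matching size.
4 (matching: (1,9), (2,8), (3,7), (4,6); upper bound min(|L|,|R|) = min(5,4) = 4)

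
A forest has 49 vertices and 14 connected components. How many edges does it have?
35 (Each of the 14 component trees on V_i vertices has V_i - 1 edges; summing gives V - C = 49 - 14 = 35)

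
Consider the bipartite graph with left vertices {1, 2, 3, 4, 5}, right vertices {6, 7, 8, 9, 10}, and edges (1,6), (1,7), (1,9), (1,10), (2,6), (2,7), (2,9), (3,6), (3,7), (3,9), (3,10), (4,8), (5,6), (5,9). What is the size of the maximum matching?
5 (matching: (1,10), (2,9), (3,7), (4,8), (5,6); upper bound min(|L|,|R|) = min(5,5) = 5)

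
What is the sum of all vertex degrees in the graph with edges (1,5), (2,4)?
4 (handshake: sum of degrees = 2|E| = 2 x 2 = 4)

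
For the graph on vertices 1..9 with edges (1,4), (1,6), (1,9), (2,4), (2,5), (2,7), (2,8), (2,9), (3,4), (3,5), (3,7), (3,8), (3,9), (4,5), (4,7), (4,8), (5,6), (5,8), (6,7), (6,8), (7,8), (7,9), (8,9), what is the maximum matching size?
4 (matching: (2,7), (3,4), (5,6), (8,9); upper bound floor(n/2) = floor(9/2) = 4)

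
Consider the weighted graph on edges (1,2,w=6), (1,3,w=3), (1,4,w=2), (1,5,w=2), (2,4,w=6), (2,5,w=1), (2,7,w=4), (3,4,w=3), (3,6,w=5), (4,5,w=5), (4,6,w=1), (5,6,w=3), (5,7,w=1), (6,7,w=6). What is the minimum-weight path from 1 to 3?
3 (path: 1 -> 3; weights 3 = 3)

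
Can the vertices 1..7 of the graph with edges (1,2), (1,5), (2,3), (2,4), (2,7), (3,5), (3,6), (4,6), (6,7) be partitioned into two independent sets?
Yes. Partition: {1, 3, 4, 7}, {2, 5, 6}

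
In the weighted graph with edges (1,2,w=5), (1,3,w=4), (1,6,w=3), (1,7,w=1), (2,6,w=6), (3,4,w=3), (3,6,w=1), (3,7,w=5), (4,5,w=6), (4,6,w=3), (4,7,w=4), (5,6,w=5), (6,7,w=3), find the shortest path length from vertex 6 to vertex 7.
3 (path: 6 -> 7; weights 3 = 3)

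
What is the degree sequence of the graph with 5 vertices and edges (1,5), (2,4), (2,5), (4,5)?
[3, 2, 2, 1, 0] (degrees: deg(1)=1, deg(2)=2, deg(3)=0, deg(4)=2, deg(5)=3)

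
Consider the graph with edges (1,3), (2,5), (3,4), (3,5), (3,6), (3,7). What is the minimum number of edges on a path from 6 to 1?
2 (path: 6 -> 3 -> 1, 2 edges)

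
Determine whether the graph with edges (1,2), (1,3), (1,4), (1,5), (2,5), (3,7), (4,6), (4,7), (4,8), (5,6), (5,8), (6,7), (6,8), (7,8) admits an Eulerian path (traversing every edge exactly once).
Yes — and in fact it has an Eulerian circuit (the graph is connected and all 8 vertices have even degree)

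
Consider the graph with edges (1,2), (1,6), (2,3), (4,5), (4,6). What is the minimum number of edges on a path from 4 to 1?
2 (path: 4 -> 6 -> 1, 2 edges)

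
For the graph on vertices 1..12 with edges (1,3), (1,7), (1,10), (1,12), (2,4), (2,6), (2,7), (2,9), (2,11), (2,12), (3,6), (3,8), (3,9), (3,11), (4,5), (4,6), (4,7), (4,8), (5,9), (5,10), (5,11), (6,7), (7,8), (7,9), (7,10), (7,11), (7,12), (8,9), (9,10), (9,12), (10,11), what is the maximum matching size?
6 (matching: (1,10), (2,9), (3,8), (4,6), (5,11), (7,12); upper bound floor(n/2) = floor(12/2) = 6)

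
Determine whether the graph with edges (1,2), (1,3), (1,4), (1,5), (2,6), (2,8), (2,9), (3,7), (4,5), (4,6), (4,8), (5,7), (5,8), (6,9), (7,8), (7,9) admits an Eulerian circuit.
No (2 vertices have odd degree: {6, 9}; Eulerian circuit requires 0)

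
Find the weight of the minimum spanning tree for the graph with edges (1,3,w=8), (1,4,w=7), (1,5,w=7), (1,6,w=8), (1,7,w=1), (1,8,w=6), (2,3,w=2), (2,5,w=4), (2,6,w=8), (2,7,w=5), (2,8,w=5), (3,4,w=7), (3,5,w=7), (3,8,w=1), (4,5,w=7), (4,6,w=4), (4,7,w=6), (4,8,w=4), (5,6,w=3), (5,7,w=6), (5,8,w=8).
20 (MST edges: (1,7,w=1), (2,3,w=2), (2,5,w=4), (2,7,w=5), (3,8,w=1), (4,6,w=4), (5,6,w=3); sum of weights 1 + 2 + 4 + 5 + 1 + 4 + 3 = 20)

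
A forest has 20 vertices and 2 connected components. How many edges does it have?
18 (Each of the 2 component trees on V_i vertices has V_i - 1 edges; summing gives V - C = 20 - 2 = 18)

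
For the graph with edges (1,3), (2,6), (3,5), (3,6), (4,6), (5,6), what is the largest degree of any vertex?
4 (attained at vertex 6)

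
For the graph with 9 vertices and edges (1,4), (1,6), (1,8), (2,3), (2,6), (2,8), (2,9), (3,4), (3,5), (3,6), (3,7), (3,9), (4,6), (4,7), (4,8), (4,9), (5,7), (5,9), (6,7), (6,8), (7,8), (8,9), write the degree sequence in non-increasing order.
[6, 6, 6, 6, 5, 5, 4, 3, 3] (degrees: deg(1)=3, deg(2)=4, deg(3)=6, deg(4)=6, deg(5)=3, deg(6)=6, deg(7)=5, deg(8)=6, deg(9)=5)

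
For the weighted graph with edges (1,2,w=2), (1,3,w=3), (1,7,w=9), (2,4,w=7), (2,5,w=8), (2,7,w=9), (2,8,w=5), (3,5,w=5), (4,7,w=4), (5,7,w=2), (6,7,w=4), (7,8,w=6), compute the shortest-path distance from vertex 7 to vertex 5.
2 (path: 7 -> 5; weights 2 = 2)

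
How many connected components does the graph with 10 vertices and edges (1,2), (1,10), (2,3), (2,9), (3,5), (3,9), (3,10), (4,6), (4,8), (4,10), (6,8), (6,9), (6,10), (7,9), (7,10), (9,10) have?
1 (components: {1, 2, 3, 4, 5, 6, 7, 8, 9, 10})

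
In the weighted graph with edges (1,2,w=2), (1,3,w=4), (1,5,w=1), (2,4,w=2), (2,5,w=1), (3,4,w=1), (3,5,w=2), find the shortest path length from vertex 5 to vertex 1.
1 (path: 5 -> 1; weights 1 = 1)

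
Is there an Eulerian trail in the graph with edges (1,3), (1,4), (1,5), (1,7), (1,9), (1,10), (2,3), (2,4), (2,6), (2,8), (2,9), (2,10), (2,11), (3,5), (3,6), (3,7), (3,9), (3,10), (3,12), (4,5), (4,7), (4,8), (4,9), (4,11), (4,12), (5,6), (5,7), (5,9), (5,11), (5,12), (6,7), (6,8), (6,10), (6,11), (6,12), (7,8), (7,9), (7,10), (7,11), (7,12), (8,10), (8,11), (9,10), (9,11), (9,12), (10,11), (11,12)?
No (4 vertices have odd degree: {2, 9, 11, 12}; Eulerian path requires 0 or 2)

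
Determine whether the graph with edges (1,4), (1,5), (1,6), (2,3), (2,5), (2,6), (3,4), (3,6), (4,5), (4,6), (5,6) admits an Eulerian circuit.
No (4 vertices have odd degree: {1, 2, 3, 6}; Eulerian circuit requires 0)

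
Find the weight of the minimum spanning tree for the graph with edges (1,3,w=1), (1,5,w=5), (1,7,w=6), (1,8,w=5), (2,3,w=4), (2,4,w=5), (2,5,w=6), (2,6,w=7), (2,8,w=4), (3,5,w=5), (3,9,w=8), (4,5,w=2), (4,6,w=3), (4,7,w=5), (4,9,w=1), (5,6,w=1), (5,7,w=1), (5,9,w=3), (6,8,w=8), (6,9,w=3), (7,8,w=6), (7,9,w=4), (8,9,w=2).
16 (MST edges: (1,3,w=1), (2,3,w=4), (2,8,w=4), (4,5,w=2), (4,9,w=1), (5,6,w=1), (5,7,w=1), (8,9,w=2); sum of weights 1 + 4 + 4 + 2 + 1 + 1 + 1 + 2 = 16)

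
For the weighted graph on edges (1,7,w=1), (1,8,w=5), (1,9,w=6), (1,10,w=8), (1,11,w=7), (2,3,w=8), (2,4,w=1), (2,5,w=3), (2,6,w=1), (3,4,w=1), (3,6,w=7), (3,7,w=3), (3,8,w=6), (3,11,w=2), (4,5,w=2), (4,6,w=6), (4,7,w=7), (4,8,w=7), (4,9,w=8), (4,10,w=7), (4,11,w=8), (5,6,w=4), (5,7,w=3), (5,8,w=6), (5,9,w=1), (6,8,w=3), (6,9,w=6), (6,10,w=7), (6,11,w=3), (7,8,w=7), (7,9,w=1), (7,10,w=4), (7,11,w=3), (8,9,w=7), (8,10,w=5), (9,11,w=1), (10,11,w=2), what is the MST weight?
14 (MST edges: (1,7,w=1), (2,4,w=1), (2,6,w=1), (3,4,w=1), (3,11,w=2), (5,9,w=1), (6,8,w=3), (7,9,w=1), (9,11,w=1), (10,11,w=2); sum of weights 1 + 1 + 1 + 1 + 2 + 1 + 3 + 1 + 1 + 2 = 14)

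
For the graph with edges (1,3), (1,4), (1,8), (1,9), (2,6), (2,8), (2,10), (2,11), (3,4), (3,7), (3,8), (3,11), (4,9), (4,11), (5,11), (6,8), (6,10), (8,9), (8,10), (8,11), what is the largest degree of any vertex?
7 (attained at vertex 8)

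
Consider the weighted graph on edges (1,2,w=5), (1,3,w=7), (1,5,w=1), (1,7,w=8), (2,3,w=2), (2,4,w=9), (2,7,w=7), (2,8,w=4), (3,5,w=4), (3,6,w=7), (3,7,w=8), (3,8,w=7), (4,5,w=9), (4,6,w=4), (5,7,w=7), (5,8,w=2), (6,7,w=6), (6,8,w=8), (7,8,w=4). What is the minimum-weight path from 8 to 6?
8 (path: 8 -> 6; weights 8 = 8)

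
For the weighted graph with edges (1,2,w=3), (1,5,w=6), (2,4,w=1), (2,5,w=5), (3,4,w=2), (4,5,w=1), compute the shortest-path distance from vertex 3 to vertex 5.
3 (path: 3 -> 4 -> 5; weights 2 + 1 = 3)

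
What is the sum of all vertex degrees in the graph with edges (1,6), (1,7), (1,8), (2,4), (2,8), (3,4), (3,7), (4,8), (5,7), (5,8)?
20 (handshake: sum of degrees = 2|E| = 2 x 10 = 20)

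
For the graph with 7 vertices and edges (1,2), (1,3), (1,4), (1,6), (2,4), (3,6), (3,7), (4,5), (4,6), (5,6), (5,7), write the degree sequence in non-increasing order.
[4, 4, 4, 3, 3, 2, 2] (degrees: deg(1)=4, deg(2)=2, deg(3)=3, deg(4)=4, deg(5)=3, deg(6)=4, deg(7)=2)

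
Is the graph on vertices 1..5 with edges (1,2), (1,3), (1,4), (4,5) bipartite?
Yes. Partition: {1, 5}, {2, 3, 4}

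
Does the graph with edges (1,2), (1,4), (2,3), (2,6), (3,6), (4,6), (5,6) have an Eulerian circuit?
No (2 vertices have odd degree: {2, 5}; Eulerian circuit requires 0)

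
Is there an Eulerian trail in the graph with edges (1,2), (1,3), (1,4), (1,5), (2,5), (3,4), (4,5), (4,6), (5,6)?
Yes — and in fact it has an Eulerian circuit (the graph is connected and all 6 vertices have even degree)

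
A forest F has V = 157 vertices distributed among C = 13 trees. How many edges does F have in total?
144 (Each of the 13 component trees on V_i vertices has V_i - 1 edges; summing gives V - C = 157 - 13 = 144)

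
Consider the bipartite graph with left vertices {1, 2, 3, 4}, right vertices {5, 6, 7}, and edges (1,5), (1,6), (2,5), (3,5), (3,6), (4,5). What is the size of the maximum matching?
2 (matching: (1,6), (2,5); upper bound min(|L|,|R|) = min(4,3) = 3)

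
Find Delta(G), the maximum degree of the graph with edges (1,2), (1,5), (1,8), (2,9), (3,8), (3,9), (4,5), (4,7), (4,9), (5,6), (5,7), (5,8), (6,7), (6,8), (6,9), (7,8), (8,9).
6 (attained at vertex 8)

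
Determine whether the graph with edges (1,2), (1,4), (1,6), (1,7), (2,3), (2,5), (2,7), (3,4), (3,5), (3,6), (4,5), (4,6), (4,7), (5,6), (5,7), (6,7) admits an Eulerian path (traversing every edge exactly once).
No (4 vertices have odd degree: {4, 5, 6, 7}; Eulerian path requires 0 or 2)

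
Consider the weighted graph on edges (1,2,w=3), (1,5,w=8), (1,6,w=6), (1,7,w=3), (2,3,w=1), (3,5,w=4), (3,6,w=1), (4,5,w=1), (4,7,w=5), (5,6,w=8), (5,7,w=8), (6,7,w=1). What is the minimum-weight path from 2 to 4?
6 (path: 2 -> 3 -> 5 -> 4; weights 1 + 4 + 1 = 6)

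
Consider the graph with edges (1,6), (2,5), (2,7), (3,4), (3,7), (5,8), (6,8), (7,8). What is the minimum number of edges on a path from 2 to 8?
2 (path: 2 -> 5 -> 8, 2 edges)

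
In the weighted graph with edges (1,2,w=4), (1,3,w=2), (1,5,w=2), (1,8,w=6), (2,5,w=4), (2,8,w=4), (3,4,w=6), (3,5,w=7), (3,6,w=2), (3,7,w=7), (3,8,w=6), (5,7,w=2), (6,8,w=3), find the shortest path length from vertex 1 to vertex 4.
8 (path: 1 -> 3 -> 4; weights 2 + 6 = 8)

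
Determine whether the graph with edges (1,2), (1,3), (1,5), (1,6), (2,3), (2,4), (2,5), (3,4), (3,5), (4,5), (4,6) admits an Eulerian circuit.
Yes (the graph is connected and all 6 vertices have even degree)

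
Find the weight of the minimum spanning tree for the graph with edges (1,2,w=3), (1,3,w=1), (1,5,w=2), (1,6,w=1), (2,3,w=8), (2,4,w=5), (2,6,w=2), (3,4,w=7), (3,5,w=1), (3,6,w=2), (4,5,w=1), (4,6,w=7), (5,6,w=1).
6 (MST edges: (1,3,w=1), (1,6,w=1), (2,6,w=2), (3,5,w=1), (4,5,w=1); sum of weights 1 + 1 + 2 + 1 + 1 = 6)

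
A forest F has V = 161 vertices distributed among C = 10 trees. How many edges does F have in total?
151 (Each of the 10 component trees on V_i vertices has V_i - 1 edges; summing gives V - C = 161 - 10 = 151)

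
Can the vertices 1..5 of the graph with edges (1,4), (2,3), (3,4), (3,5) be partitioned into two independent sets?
Yes. Partition: {1, 3}, {2, 4, 5}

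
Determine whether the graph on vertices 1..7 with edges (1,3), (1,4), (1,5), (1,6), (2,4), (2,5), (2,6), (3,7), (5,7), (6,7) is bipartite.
Yes. Partition: {1, 2, 7}, {3, 4, 5, 6}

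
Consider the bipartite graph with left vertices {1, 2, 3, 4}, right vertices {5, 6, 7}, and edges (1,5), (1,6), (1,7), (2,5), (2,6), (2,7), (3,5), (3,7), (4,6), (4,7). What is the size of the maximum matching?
3 (matching: (1,7), (2,6), (3,5); upper bound min(|L|,|R|) = min(4,3) = 3)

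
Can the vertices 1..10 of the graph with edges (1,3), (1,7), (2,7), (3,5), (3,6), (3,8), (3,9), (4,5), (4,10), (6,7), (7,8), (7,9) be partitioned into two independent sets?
Yes. Partition: {1, 2, 5, 6, 8, 9, 10}, {3, 4, 7}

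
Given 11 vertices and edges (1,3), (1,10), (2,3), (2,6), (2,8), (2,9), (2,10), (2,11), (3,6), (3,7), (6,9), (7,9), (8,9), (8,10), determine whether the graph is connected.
No, it has 3 components: {1, 2, 3, 6, 7, 8, 9, 10, 11}, {4}, {5}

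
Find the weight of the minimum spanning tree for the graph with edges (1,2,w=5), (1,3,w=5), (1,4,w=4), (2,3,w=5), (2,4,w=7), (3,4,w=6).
14 (MST edges: (1,2,w=5), (1,3,w=5), (1,4,w=4); sum of weights 5 + 5 + 4 = 14)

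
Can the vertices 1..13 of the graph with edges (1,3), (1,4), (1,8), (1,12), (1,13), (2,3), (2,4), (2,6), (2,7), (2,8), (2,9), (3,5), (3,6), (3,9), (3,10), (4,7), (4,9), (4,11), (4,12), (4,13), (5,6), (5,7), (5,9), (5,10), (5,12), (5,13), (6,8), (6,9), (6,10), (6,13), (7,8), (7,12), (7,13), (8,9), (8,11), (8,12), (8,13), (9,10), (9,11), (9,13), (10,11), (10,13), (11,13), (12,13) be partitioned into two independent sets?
No (odd cycle of length 3: 12 -> 1 -> 8 -> 12)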